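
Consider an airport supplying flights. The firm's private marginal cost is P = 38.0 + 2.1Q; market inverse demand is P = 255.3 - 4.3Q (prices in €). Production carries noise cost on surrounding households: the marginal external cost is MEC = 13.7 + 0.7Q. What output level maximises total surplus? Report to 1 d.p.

Q* = 28.7

Social marginal cost = private MC + MEC = 51.7 + 2.8Q.
Set SMC = demand: 51.7 + 2.8Q = 255.3 - 4.3Q → Q* = 28.6761.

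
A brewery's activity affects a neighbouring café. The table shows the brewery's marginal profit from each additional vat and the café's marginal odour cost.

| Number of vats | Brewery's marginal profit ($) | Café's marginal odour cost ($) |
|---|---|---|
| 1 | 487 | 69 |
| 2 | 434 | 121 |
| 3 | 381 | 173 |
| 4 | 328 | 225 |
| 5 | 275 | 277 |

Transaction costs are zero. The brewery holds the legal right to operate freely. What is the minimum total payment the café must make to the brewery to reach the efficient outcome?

Left alone the brewery would choose level 5 (marginal profit stays positive).
Efficient level: k* = 4 (marginal profit ≥ marginal odour cost through 4).
The café must at least cover the brewery's forgone profit from cutting 5→4: 275 = 275.

$275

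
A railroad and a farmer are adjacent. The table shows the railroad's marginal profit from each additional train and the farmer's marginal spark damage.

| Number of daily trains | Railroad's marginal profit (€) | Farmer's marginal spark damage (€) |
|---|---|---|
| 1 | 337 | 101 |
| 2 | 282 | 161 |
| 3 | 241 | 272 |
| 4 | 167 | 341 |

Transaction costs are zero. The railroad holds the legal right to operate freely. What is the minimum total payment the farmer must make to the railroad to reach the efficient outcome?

Left alone the railroad would choose level 4 (marginal profit stays positive).
Efficient level: k* = 2 (marginal profit ≥ marginal spark damage through 2).
The farmer must at least cover the railroad's forgone profit from cutting 4→2: 241 + 167 = 408.

€408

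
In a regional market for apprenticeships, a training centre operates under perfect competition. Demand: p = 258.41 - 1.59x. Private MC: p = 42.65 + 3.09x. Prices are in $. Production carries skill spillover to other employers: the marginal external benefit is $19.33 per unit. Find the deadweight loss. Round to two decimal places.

DWL = $39.92

Market equilibrium (private): 42.65 + 3.09x = 258.41 - 1.59x → x_m = 46.1026.
Social marginal cost = private MC − MEB = 23.32 + 3.09x.
Set SMC = demand: 23.32 + 3.09x = 258.41 - 1.59x → x* = 50.2329.
The welfare-loss triangle has base |x_m − x*| and height MEB(x_m) (the vertical gap between SMC and demand is zero at x* and MEB at x_m).
DWL = ½ × 4.1303 × 19.3300 = 39.9193.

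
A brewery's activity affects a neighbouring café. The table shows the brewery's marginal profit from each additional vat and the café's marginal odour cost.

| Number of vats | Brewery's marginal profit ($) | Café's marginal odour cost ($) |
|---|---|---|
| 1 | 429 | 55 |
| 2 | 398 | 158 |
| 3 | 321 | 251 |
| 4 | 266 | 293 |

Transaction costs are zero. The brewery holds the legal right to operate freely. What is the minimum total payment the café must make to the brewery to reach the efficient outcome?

$266

Left alone the brewery would choose level 4 (marginal profit stays positive).
Efficient level: k* = 3 (marginal profit ≥ marginal odour cost through 3).
The café must at least cover the brewery's forgone profit from cutting 4→3: 266 = 266.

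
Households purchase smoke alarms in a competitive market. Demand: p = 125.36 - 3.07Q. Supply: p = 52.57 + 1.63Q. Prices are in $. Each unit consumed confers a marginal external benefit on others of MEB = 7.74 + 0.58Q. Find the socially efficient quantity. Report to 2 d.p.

Q* = 19.55

Social marginal benefit = demand + MEB = 133.10 - 2.49Q.
Set SMB = MC: 133.10 - 2.49Q = 52.57 + 1.63Q → Q* = 19.5461.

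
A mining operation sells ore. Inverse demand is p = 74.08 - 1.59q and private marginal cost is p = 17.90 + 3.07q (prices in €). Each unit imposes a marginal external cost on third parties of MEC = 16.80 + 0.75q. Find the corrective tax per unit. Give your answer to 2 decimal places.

tax = €22.26 per unit

Social marginal cost = private MC + MEC = 34.70 + 3.82q.
Set SMC = demand: 34.70 + 3.82q = 74.08 - 1.59q → q* = 7.2791.
The Pigouvian tax equals MEC at q*: 16.80 + 0.75×7.2791 = 22.2593.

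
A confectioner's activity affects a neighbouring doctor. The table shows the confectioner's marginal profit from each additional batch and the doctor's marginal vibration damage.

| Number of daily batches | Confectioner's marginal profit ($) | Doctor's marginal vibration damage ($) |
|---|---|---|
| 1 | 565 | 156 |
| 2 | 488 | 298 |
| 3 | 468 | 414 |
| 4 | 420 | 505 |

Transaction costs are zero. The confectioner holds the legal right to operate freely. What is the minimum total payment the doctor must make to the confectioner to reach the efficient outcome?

$420

Left alone the confectioner would choose level 4 (marginal profit stays positive).
Efficient level: k* = 3 (marginal profit ≥ marginal vibration damage through 3).
The doctor must at least cover the confectioner's forgone profit from cutting 4→3: 420 = 420.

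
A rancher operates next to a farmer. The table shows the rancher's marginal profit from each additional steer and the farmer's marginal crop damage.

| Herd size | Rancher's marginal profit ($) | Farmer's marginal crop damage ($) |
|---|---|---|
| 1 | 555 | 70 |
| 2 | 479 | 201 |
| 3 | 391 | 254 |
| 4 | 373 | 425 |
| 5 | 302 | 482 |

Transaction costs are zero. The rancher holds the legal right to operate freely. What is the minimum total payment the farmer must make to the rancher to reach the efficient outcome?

$675

Left alone the rancher would choose level 5 (marginal profit stays positive).
Efficient level: k* = 3 (marginal profit ≥ marginal crop damage through 3).
The farmer must at least cover the rancher's forgone profit from cutting 5→3: 373 + 302 = 675.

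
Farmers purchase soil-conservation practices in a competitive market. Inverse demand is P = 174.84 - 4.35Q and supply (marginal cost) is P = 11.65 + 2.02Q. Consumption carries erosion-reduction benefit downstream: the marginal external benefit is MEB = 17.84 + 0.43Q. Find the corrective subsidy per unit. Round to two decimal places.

Social marginal benefit = demand + MEB = 192.68 - 3.92Q.
Set SMB = MC: 192.68 - 3.92Q = 11.65 + 2.02Q → Q* = 30.4764.
The Pigouvian subsidy equals MEB at Q*: 17.84 + 0.43×30.4764 = 30.9449.

subsidy = 30.94 per unit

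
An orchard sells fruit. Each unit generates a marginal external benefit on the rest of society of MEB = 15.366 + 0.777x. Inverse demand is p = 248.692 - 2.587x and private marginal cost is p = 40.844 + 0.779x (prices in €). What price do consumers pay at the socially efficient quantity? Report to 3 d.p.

P = €25.650

Social marginal cost = private MC − MEB = 25.478 + 0.002x.
Set SMC = demand: 25.478 + 0.002x = 248.692 - 2.587x → x* = 86.2163.
Consumer price on the demand curve at x*: 248.692 − 2.587×86.2163 = 25.6504.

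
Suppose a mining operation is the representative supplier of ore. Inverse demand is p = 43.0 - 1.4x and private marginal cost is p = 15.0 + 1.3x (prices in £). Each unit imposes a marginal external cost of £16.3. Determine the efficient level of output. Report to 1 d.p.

Social marginal cost = private MC + MEC = 31.3 + 1.3x.
Set SMC = demand: 31.3 + 1.3x = 43.0 - 1.4x → x* = 4.3333.

x* = 4.3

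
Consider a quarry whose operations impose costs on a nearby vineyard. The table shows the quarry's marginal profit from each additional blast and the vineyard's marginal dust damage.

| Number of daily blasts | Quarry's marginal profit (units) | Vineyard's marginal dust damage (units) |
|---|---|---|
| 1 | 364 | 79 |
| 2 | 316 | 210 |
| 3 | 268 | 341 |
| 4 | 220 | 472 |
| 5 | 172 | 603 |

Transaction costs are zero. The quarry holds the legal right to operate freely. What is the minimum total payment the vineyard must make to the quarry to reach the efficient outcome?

660

Left alone the quarry would choose level 5 (marginal profit stays positive).
Efficient level: k* = 2 (marginal profit ≥ marginal dust damage through 2).
The vineyard must at least cover the quarry's forgone profit from cutting 5→2: 268 + 220 + 172 = 660.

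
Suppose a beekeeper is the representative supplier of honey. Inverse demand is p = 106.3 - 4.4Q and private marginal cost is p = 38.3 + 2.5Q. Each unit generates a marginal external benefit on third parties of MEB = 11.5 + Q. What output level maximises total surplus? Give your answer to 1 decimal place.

Social marginal cost = private MC − MEB = 26.8 + 1.5Q.
Set SMC = demand: 26.8 + 1.5Q = 106.3 - 4.4Q → Q* = 13.4746.

Q* = 13.5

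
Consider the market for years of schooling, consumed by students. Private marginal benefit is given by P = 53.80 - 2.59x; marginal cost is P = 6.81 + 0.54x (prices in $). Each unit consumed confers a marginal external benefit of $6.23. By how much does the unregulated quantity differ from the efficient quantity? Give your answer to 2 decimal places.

1.99 units

Market equilibrium (private): 6.81 + 0.54x = 53.80 - 2.59x → x_m = 15.0128.
Social marginal benefit = demand + MEB = 60.03 - 2.59x.
Set SMB = MC: 60.03 - 2.59x = 6.81 + 0.54x → x* = 17.0032.
Gap = |15.0128 − 17.0032| = 1.9904.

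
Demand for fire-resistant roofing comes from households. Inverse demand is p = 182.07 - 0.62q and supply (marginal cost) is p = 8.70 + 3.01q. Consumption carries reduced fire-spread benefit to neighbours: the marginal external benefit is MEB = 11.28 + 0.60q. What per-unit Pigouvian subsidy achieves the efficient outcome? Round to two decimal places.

Social marginal benefit = demand + MEB = 193.35 - 0.02q.
Set SMB = MC: 193.35 - 0.02q = 8.70 + 3.01q → q* = 60.9406.
The Pigouvian subsidy equals MEB at q*: 11.28 + 0.60×60.9406 = 47.8444.

subsidy = 47.84 per unit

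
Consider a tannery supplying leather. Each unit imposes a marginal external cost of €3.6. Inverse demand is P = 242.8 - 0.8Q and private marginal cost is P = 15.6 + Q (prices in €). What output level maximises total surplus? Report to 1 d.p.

Social marginal cost = private MC + MEC = 19.2 + Q.
Set SMC = demand: 19.2 + Q = 242.8 - 0.8Q → Q* = 124.2222.

Q* = 124.2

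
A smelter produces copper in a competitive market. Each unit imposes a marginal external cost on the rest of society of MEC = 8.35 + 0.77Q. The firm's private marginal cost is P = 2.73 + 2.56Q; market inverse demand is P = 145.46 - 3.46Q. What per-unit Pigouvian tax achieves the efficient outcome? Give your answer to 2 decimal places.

tax = 23.59 per unit

Social marginal cost = private MC + MEC = 11.08 + 3.33Q.
Set SMC = demand: 11.08 + 3.33Q = 145.46 - 3.46Q → Q* = 19.7909.
The Pigouvian tax equals MEC at Q*: 8.35 + 0.77×19.7909 = 23.5890.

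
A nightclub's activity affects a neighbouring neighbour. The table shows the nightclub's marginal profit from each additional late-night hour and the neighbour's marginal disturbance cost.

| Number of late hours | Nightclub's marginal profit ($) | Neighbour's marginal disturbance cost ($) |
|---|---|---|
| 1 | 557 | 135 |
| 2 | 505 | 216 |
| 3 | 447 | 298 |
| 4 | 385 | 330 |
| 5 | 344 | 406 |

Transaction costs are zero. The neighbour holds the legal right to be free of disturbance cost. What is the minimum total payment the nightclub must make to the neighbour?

Efficient level: marginal profit ≥ marginal disturbance cost through level 4, so k* = 4.
With the neighbour holding the right, the nightclub must at least compensate total damage at k*: 135 + 216 + 298 + 330 = 979.

$979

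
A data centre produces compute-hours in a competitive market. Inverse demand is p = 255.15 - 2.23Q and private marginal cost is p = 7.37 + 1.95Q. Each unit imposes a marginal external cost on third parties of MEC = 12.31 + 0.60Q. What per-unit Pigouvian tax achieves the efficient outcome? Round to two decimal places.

tax = 41.87 per unit

Social marginal cost = private MC + MEC = 19.68 + 2.55Q.
Set SMC = demand: 19.68 + 2.55Q = 255.15 - 2.23Q → Q* = 49.2615.
The Pigouvian tax equals MEC at Q*: 12.31 + 0.60×49.2615 = 41.8669.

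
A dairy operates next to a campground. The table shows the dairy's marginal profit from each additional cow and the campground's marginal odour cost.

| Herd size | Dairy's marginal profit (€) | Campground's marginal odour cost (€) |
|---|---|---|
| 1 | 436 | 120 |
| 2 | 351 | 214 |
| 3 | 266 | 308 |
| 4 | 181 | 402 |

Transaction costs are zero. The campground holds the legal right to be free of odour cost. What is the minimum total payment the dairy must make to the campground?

Efficient level: marginal profit ≥ marginal odour cost through level 2, so k* = 2.
With the campground holding the right, the dairy must at least compensate total damage at k*: 120 + 214 = 334.

€334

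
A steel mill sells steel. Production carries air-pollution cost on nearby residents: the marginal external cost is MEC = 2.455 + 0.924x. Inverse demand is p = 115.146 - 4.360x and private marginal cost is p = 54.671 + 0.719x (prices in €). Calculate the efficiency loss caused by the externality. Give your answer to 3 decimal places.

DWL = €15.083

Market equilibrium (private): 54.671 + 0.719x = 115.146 - 4.360x → x_m = 11.9069.
Social marginal cost = private MC + MEC = 57.126 + 1.643x.
Set SMC = demand: 57.126 + 1.643x = 115.146 - 4.360x → x* = 9.6652.
Between x* and x_m the wedge SMC − demand runs linearly from 0 to MEC(x_m), so the loss is a triangle.
DWL = ½ × 2.2417 × 13.4569 = 15.0832.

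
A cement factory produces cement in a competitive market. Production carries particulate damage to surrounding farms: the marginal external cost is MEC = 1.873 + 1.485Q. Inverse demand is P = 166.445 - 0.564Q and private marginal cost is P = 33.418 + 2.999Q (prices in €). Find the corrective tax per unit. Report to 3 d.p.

Social marginal cost = private MC + MEC = 35.291 + 4.484Q.
Set SMC = demand: 35.291 + 4.484Q = 166.445 - 0.564Q → Q* = 25.9814.
The Pigouvian tax equals MEC at Q*: 1.873 + 1.485×25.9814 = 40.4554.

tax = €40.455 per unit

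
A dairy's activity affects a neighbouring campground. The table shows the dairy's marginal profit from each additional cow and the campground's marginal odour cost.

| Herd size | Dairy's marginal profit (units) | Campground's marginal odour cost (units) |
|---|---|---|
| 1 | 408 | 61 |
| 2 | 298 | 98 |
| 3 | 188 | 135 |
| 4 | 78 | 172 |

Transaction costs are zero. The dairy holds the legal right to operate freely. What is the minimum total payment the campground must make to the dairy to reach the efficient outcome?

78

Left alone the dairy would choose level 4 (marginal profit stays positive).
Efficient level: k* = 3 (marginal profit ≥ marginal odour cost through 3).
The campground must at least cover the dairy's forgone profit from cutting 4→3: 78 = 78.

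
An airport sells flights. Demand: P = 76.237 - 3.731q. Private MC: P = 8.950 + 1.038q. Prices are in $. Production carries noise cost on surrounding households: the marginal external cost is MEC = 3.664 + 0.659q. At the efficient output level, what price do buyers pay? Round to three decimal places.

P = $32.505

Social marginal cost = private MC + MEC = 12.614 + 1.697q.
Set SMC = demand: 12.614 + 1.697q = 76.237 - 3.731q → q* = 11.7213.
Consumer price on the demand curve at q*: 76.237 − 3.731×11.7213 = 32.5048.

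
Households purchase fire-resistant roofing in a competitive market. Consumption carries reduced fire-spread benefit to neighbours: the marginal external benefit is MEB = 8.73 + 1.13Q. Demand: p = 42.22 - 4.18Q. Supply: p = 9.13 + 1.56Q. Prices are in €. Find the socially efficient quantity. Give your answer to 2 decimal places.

Social marginal benefit = demand + MEB = 50.95 - 3.05Q.
Set SMB = MC: 50.95 - 3.05Q = 9.13 + 1.56Q → Q* = 9.0716.

Q* = 9.07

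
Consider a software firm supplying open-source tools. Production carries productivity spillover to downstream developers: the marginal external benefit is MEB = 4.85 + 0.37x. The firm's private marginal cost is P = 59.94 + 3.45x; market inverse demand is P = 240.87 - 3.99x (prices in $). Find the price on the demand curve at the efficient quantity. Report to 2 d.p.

P = $136.02

Social marginal cost = private MC − MEB = 55.09 + 3.08x.
Set SMC = demand: 55.09 + 3.08x = 240.87 - 3.99x → x* = 26.2772.
Consumer price on the demand curve at x*: 240.87 − 3.99×26.2772 = 136.0240.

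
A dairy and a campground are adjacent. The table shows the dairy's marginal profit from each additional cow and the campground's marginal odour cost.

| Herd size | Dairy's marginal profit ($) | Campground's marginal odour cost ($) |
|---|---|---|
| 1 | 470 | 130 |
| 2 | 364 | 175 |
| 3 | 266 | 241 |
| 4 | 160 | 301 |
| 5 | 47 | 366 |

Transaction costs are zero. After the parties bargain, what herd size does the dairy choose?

3

Bargaining reaches the level where marginal profit last exceeds marginal odour cost.
That holds through level 3 (266 ≥ 241) but not at 4 (160 < 301).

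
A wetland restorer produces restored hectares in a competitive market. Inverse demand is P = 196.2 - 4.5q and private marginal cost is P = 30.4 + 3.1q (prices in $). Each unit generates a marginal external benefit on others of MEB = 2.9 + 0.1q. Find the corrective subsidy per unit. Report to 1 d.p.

Social marginal cost = private MC − MEB = 27.5 + 3.0q.
Set SMC = demand: 27.5 + 3.0q = 196.2 - 4.5q → q* = 22.4933.
The Pigouvian subsidy equals MEB at q*: 2.9 + 0.1×22.4933 = 5.1493.

subsidy = $5.1 per unit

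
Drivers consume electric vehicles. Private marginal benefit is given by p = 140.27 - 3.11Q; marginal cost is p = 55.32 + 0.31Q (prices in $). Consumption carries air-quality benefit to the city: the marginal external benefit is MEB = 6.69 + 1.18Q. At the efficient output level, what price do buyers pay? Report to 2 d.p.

Social marginal benefit = demand + MEB = 146.96 - 1.93Q.
Set SMB = MC: 146.96 - 1.93Q = 55.32 + 0.31Q → Q* = 40.9107.
Consumer price on the demand curve at Q*: 140.27 − 3.11×40.9107 = 13.0377.

P = $13.04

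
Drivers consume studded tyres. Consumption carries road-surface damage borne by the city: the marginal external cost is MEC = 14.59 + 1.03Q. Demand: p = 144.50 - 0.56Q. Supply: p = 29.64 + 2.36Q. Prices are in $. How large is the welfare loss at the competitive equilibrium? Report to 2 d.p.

Market equilibrium (private): 29.64 + 2.36Q = 144.50 - 0.56Q → Q_m = 39.3356.
Social marginal benefit = demand − MEC = 129.91 - 1.59Q.
Set SMB = MC: 129.91 - 1.59Q = 29.64 + 2.36Q → Q* = 25.3848.
The loss is the area between SMB and MC from Q* to Q_m; with linear curves that's a triangle of height MEC(Q_m).
DWL = ½ × 13.9508 × 55.1057 = 384.3843.

DWL = $384.38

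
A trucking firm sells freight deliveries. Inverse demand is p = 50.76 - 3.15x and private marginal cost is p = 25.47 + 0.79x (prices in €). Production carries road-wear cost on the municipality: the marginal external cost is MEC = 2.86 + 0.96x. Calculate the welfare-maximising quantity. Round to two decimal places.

x* = 4.58

Social marginal cost = private MC + MEC = 28.33 + 1.75x.
Set SMC = demand: 28.33 + 1.75x = 50.76 - 3.15x → x* = 4.5776.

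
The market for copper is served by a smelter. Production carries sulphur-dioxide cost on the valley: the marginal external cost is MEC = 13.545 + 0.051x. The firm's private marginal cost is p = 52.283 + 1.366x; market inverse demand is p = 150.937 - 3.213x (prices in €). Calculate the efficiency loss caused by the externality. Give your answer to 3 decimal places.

DWL = €23.158

Market equilibrium (private): 52.283 + 1.366x = 150.937 - 3.213x → x_m = 21.5449.
Social marginal cost = private MC + MEC = 65.828 + 1.417x.
Set SMC = demand: 65.828 + 1.417x = 150.937 - 3.213x → x* = 18.3821.
The welfare-loss triangle has base |x_m − x*| and height MEC(x_m) (the vertical gap between SMC and demand is zero at x* and MEC at x_m).
DWL = ½ × 3.1628 × 14.6438 = 23.1577.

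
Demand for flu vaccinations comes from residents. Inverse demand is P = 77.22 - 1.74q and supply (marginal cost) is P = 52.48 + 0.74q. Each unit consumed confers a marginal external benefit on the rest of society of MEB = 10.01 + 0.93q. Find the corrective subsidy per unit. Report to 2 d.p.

subsidy = 30.86 per unit

Social marginal benefit = demand + MEB = 87.23 - 0.81q.
Set SMB = MC: 87.23 - 0.81q = 52.48 + 0.74q → q* = 22.4194.
The Pigouvian subsidy equals MEB at q*: 10.01 + 0.93×22.4194 = 30.8600.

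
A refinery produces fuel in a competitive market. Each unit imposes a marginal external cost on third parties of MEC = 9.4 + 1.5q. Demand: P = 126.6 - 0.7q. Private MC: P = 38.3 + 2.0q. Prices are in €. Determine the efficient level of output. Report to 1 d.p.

Social marginal cost = private MC + MEC = 47.7 + 3.5q.
Set SMC = demand: 47.7 + 3.5q = 126.6 - 0.7q → q* = 18.7857.

q* = 18.8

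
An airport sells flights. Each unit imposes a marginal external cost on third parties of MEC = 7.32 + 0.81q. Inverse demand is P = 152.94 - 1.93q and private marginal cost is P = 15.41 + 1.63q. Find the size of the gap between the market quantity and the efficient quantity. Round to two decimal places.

Market equilibrium (private): 15.41 + 1.63q = 152.94 - 1.93q → q_m = 38.6320.
Social marginal cost = private MC + MEC = 22.73 + 2.44q.
Set SMC = demand: 22.73 + 2.44q = 152.94 - 1.93q → q* = 29.7963.
Gap = |38.6320 − 29.7963| = 8.8357.

8.84 units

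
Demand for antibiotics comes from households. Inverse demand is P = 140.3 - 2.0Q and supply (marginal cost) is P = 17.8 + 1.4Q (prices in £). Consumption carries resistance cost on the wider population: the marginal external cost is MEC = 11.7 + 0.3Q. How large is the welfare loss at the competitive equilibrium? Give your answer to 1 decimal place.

DWL = £68.5

Market equilibrium (private): 17.8 + 1.4Q = 140.3 - 2.0Q → Q_m = 36.0294.
Social marginal benefit = demand − MEC = 128.6 - 2.3Q.
Set SMB = MC: 128.6 - 2.3Q = 17.8 + 1.4Q → Q* = 29.9459.
The welfare-loss triangle has base |Q_m − Q*| and height MEC(Q_m) (the vertical gap between SMB and MC is zero at Q* and MEC at Q_m).
DWL = ½ × 6.0835 × 22.5088 = 68.4661.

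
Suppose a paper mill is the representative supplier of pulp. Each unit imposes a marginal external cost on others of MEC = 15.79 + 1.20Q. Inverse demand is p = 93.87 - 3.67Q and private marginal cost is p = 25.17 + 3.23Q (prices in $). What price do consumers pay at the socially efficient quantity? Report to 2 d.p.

Social marginal cost = private MC + MEC = 40.96 + 4.43Q.
Set SMC = demand: 40.96 + 4.43Q = 93.87 - 3.67Q → Q* = 6.5321.
Consumer price on the demand curve at Q*: 93.87 − 3.67×6.5321 = 69.8972.

P = $69.90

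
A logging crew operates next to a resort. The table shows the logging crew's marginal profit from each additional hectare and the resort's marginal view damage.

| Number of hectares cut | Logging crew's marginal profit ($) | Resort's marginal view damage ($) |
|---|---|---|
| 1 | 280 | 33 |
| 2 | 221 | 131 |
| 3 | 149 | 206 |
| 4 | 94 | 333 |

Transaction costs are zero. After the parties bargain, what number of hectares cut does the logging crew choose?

Bargaining reaches the level where marginal profit last exceeds marginal view damage.
That holds through level 2 (221 ≥ 131) but not at 3 (149 < 206).

2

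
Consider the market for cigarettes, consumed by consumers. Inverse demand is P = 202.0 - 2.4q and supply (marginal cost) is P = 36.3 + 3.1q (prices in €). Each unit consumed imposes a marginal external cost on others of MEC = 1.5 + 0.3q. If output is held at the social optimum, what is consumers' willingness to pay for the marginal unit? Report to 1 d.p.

P = €134.1

Social marginal benefit = demand − MEC = 200.5 - 2.7q.
Set SMB = MC: 200.5 - 2.7q = 36.3 + 3.1q → q* = 28.3103.
Consumer price on the demand curve at q*: 202.0 − 2.4×28.3103 = 134.0553.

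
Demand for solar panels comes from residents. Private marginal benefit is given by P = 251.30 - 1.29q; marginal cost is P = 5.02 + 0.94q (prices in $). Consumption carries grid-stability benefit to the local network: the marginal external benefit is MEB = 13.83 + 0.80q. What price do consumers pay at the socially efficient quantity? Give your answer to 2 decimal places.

P = $16.66

Social marginal benefit = demand + MEB = 265.13 - 0.49q.
Set SMB = MC: 265.13 - 0.49q = 5.02 + 0.94q → q* = 181.8951.
Consumer price on the demand curve at q*: 251.30 − 1.29×181.8951 = 16.6553.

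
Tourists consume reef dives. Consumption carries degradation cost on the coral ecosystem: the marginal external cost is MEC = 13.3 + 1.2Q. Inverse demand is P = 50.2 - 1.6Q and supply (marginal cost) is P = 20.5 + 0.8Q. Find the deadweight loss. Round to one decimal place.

DWL = 110.1

Market equilibrium (private): 20.5 + 0.8Q = 50.2 - 1.6Q → Q_m = 12.3750.
Social marginal benefit = demand − MEC = 36.9 - 2.8Q.
Set SMB = MC: 36.9 - 2.8Q = 20.5 + 0.8Q → Q* = 4.5556.
Between Q* and Q_m the wedge MC − SMB runs linearly from 0 to MEC(Q_m), so the loss is a triangle.
DWL = ½ × 7.8194 × 28.1500 = 110.0581.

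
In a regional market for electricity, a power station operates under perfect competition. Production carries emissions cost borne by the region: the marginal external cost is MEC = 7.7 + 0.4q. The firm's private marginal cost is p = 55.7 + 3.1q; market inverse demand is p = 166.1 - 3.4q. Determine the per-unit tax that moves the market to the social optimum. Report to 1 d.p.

tax = 13.7 per unit

Social marginal cost = private MC + MEC = 63.4 + 3.5q.
Set SMC = demand: 63.4 + 3.5q = 166.1 - 3.4q → q* = 14.8841.
The Pigouvian tax equals MEC at q*: 7.7 + 0.4×14.8841 = 13.6536.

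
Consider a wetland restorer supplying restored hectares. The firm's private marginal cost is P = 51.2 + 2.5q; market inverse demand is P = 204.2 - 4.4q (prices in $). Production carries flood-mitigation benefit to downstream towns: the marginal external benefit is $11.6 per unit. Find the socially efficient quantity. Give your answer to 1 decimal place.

q* = 23.9

Social marginal cost = private MC − MEB = 39.6 + 2.5q.
Set SMC = demand: 39.6 + 2.5q = 204.2 - 4.4q → q* = 23.8551.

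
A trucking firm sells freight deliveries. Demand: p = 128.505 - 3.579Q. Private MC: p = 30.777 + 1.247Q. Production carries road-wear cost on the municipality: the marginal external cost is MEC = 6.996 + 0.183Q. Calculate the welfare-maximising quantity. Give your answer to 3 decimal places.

Q* = 18.114

Social marginal cost = private MC + MEC = 37.773 + 1.430Q.
Set SMC = demand: 37.773 + 1.430Q = 128.505 - 3.579Q → Q* = 18.1138.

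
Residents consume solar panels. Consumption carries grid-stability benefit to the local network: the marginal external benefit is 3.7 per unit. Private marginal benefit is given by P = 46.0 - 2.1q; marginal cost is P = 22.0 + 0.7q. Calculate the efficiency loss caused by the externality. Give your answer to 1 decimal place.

Market equilibrium (private): 22.0 + 0.7q = 46.0 - 2.1q → q_m = 8.5714.
Social marginal benefit = demand + MEB = 49.7 - 2.1q.
Set SMB = MC: 49.7 - 2.1q = 22.0 + 0.7q → q* = 9.8929.
The loss is the area between SMB and MC from q* to q_m; with linear curves that's a triangle of height MEB(q_m).
DWL = ½ × 1.3215 × 3.7000 = 2.4448.

DWL = 2.4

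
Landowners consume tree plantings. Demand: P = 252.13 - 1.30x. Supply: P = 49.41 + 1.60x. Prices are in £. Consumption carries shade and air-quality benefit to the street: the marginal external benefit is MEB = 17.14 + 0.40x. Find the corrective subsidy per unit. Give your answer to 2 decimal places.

subsidy = £52.32 per unit

Social marginal benefit = demand + MEB = 269.27 - 0.90x.
Set SMB = MC: 269.27 - 0.90x = 49.41 + 1.60x → x* = 87.9440.
The Pigouvian subsidy equals MEB at x*: 17.14 + 0.40×87.9440 = 52.3176.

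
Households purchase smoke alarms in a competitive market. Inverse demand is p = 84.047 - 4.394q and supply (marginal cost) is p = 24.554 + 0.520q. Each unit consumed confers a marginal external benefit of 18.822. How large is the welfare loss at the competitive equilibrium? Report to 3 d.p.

Market equilibrium (private): 24.554 + 0.520q = 84.047 - 4.394q → q_m = 12.1068.
Social marginal benefit = demand + MEB = 102.869 - 4.394q.
Set SMB = MC: 102.869 - 4.394q = 24.554 + 0.520q → q* = 15.9371.
Between q* and q_m the wedge SMB − MC runs linearly from 0 to MEB(q_m), so the loss is a triangle.
DWL = ½ × 3.8303 × 18.8220 = 36.0470.

DWL = 36.047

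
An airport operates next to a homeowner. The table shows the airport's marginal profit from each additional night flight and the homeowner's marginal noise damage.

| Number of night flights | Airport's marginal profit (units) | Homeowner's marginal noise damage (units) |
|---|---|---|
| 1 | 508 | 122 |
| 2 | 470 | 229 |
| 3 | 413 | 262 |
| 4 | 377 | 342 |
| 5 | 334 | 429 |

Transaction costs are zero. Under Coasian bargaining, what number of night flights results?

Bargaining reaches the level where marginal profit last exceeds marginal noise damage.
That holds through level 4 (377 ≥ 342) but not at 5 (334 < 429).

4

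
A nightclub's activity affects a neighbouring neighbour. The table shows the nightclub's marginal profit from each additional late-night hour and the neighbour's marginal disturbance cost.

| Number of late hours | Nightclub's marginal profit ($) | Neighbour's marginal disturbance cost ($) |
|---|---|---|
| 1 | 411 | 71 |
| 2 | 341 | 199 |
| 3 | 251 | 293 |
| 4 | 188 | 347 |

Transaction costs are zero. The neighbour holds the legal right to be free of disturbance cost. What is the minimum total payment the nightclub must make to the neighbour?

Efficient level: marginal profit ≥ marginal disturbance cost through level 2, so k* = 2.
With the neighbour holding the right, the nightclub must at least compensate total damage at k*: 71 + 199 = 270.

$270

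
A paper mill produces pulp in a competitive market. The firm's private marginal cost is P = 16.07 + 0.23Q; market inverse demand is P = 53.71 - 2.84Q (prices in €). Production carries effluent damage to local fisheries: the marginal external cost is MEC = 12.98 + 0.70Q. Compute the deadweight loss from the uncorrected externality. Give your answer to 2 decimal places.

Market equilibrium (private): 16.07 + 0.23Q = 53.71 - 2.84Q → Q_m = 12.2606.
Social marginal cost = private MC + MEC = 29.05 + 0.93Q.
Set SMC = demand: 29.05 + 0.93Q = 53.71 - 2.84Q → Q* = 6.5411.
Between Q* and Q_m the wedge SMC − demand runs linearly from 0 to MEC(Q_m), so the loss is a triangle.
DWL = ½ × 5.7195 × 21.5624 = 61.6631.

DWL = €61.66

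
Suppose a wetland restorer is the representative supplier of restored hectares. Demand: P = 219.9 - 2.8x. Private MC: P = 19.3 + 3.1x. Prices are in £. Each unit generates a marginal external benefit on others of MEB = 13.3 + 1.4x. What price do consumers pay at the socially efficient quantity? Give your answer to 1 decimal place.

P = £86.8

Social marginal cost = private MC − MEB = 6.0 + 1.7x.
Set SMC = demand: 6.0 + 1.7x = 219.9 - 2.8x → x* = 47.5333.
Consumer price on the demand curve at x*: 219.9 − 2.8×47.5333 = 86.8068.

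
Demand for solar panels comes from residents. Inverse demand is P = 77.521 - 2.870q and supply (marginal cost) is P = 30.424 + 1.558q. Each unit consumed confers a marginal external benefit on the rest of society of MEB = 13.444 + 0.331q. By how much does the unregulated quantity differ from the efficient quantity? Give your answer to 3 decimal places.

4.141 units

Market equilibrium (private): 30.424 + 1.558q = 77.521 - 2.870q → q_m = 10.6362.
Social marginal benefit = demand + MEB = 90.965 - 2.539q.
Set SMB = MC: 90.965 - 2.539q = 30.424 + 1.558q → q* = 14.7769.
Gap = |10.6362 − 14.7769| = 4.1407.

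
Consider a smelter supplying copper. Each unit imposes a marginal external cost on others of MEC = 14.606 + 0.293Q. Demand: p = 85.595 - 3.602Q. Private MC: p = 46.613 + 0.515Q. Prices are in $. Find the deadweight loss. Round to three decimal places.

Market equilibrium (private): 46.613 + 0.515Q = 85.595 - 3.602Q → Q_m = 9.4685.
Social marginal cost = private MC + MEC = 61.219 + 0.808Q.
Set SMC = demand: 61.219 + 0.808Q = 85.595 - 3.602Q → Q* = 5.5274.
Between Q* and Q_m the wedge SMC − demand runs linearly from 0 to MEC(Q_m), so the loss is a triangle.
DWL = ½ × 3.9411 × 17.3803 = 34.2488.

DWL = $34.249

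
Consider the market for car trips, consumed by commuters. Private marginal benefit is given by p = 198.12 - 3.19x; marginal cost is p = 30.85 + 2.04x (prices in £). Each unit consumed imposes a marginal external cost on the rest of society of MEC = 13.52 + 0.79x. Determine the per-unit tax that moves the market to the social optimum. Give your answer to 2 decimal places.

Social marginal benefit = demand − MEC = 184.60 - 3.98x.
Set SMB = MC: 184.60 - 3.98x = 30.85 + 2.04x → x* = 25.5399.
The Pigouvian tax equals MEC at x*: 13.52 + 0.79×25.5399 = 33.6965.

tax = £33.70 per unit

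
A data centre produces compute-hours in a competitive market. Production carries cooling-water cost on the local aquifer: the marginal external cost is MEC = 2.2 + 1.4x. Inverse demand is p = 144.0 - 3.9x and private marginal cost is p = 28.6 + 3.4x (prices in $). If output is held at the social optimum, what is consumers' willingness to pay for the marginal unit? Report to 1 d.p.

P = $93.3

Social marginal cost = private MC + MEC = 30.8 + 4.8x.
Set SMC = demand: 30.8 + 4.8x = 144.0 - 3.9x → x* = 13.0115.
Consumer price on the demand curve at x*: 144.0 − 3.9×13.0115 = 93.2552.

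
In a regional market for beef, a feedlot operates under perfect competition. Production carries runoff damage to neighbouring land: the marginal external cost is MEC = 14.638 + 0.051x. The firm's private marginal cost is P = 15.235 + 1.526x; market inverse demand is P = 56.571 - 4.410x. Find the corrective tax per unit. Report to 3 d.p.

tax = 14.865 per unit

Social marginal cost = private MC + MEC = 29.873 + 1.577x.
Set SMC = demand: 29.873 + 1.577x = 56.571 - 4.410x → x* = 4.4593.
The Pigouvian tax equals MEC at x*: 14.638 + 0.051×4.4593 = 14.8654.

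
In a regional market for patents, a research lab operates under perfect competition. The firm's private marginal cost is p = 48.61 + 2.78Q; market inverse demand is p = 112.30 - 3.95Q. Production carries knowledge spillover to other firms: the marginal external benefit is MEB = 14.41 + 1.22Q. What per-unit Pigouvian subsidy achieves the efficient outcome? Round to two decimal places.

Social marginal cost = private MC − MEB = 34.20 + 1.56Q.
Set SMC = demand: 34.20 + 1.56Q = 112.30 - 3.95Q → Q* = 14.1742.
The Pigouvian subsidy equals MEB at Q*: 14.41 + 1.22×14.1742 = 31.7025.

subsidy = 31.70 per unit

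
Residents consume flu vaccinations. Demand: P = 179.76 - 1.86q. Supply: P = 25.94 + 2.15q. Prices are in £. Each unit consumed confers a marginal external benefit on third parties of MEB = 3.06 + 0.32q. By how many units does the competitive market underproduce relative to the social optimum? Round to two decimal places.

Market equilibrium (private): 25.94 + 2.15q = 179.76 - 1.86q → q_m = 38.3591.
Social marginal benefit = demand + MEB = 182.82 - 1.54q.
Set SMB = MC: 182.82 - 1.54q = 25.94 + 2.15q → q* = 42.5149.
Gap = |38.3591 − 42.5149| = 4.1558.

4.16 units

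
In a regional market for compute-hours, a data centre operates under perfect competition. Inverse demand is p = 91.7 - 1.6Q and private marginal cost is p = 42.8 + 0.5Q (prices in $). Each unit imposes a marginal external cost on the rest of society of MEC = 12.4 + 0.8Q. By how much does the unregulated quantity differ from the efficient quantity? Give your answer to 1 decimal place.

10.7 units

Market equilibrium (private): 42.8 + 0.5Q = 91.7 - 1.6Q → Q_m = 23.2857.
Social marginal cost = private MC + MEC = 55.2 + 1.3Q.
Set SMC = demand: 55.2 + 1.3Q = 91.7 - 1.6Q → Q* = 12.5862.
Gap = |23.2857 − 12.5862| = 10.6995.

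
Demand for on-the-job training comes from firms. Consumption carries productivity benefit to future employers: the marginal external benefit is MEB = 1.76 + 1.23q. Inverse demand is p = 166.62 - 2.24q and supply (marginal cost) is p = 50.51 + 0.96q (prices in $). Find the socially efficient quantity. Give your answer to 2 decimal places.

Social marginal benefit = demand + MEB = 168.38 - 1.01q.
Set SMB = MC: 168.38 - 1.01q = 50.51 + 0.96q → q* = 59.8325.

q* = 59.83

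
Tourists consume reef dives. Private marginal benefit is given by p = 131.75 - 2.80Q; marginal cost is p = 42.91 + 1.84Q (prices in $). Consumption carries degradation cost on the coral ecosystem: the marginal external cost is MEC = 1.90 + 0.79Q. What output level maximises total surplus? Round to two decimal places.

Social marginal benefit = demand − MEC = 129.85 - 3.59Q.
Set SMB = MC: 129.85 - 3.59Q = 42.91 + 1.84Q → Q* = 16.0110.

Q* = 16.01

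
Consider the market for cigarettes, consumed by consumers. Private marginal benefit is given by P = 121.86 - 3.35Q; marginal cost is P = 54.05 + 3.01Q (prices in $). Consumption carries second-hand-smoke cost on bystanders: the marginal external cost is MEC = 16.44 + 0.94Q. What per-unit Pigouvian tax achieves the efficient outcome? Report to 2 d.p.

Social marginal benefit = demand − MEC = 105.42 - 4.29Q.
Set SMB = MC: 105.42 - 4.29Q = 54.05 + 3.01Q → Q* = 7.0370.
The Pigouvian tax equals MEC at Q*: 16.44 + 0.94×7.0370 = 23.0548.

tax = $23.05 per unit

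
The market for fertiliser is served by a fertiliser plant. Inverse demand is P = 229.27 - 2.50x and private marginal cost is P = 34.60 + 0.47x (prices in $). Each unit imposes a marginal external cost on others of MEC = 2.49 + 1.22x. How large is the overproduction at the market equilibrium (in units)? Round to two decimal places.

19.68 units

Market equilibrium (private): 34.60 + 0.47x = 229.27 - 2.50x → x_m = 65.5455.
Social marginal cost = private MC + MEC = 37.09 + 1.69x.
Set SMC = demand: 37.09 + 1.69x = 229.27 - 2.50x → x* = 45.8663.
Gap = |65.5455 − 45.8663| = 19.6792.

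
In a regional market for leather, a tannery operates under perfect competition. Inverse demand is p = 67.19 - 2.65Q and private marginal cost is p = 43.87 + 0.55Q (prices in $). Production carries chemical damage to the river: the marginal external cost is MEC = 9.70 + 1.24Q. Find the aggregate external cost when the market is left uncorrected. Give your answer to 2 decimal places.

$103.62

Market equilibrium (private): 43.87 + 0.55Q = 67.19 - 2.65Q → Q_m = 7.2875.
Total external cost = ∫₀^{Q_m} (9.70 + 1.24Q) dQ = 9.70×7.2875 + ½×1.24×7.2875² = 103.6155.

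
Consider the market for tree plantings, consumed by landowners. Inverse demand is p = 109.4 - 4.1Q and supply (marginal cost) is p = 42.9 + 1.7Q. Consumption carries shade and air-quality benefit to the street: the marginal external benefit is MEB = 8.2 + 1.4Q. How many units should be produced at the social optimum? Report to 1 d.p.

Q* = 17.0

Social marginal benefit = demand + MEB = 117.6 - 2.7Q.
Set SMB = MC: 117.6 - 2.7Q = 42.9 + 1.7Q → Q* = 16.9773.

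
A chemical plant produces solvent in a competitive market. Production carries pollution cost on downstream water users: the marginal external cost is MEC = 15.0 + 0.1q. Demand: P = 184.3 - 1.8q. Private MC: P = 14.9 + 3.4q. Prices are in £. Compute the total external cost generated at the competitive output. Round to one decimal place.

£541.7

Market equilibrium (private): 14.9 + 3.4q = 184.3 - 1.8q → q_m = 32.5769.
Total external cost = ∫₀^{q_m} (15.0 + 0.1q) dq = 15.0×32.5769 + ½×0.1×32.5769² = 541.7162.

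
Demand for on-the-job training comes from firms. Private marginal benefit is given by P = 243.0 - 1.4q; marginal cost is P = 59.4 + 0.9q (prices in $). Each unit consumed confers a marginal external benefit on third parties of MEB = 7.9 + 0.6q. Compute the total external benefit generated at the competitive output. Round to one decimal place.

Market equilibrium (private): 59.4 + 0.9q = 243.0 - 1.4q → q_m = 79.8261.
Total external benefit = ∫₀^{q_m} (7.9 + 0.6q) dq = 7.9×79.8261 + ½×0.6×79.8261² = 2542.2881.

$2542.3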